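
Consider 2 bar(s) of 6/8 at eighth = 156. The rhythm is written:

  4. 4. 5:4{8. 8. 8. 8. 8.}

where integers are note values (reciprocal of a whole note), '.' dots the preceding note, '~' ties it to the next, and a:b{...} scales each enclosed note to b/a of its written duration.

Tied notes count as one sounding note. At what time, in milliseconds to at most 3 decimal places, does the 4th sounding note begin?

1. 0.0ms @ 0 + 1153.846ms (3)
2. 1153.846ms @ 3 + 1153.846ms (3)
3. 2307.692ms @ 6 + 461.538ms (6/5)
4. 2769.231ms @ 36/5 + 461.538ms (6/5)
5. 3230.769ms @ 42/5 + 461.538ms (6/5)
6. 3692.308ms @ 48/5 + 461.538ms (6/5)
7. 4153.846ms @ 54/5 + 461.538ms (6/5)

note 4 onset = 36/5b = 2769.231ms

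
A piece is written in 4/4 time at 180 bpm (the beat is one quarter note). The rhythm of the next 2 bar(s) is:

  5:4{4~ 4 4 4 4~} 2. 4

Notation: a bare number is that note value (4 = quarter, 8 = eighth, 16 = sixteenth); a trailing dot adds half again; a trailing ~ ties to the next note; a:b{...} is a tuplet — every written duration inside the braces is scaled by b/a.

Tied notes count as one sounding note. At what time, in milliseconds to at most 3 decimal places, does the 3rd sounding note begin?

note 3 onset = 12/5b = 800.0ms

1. 0.0ms @ 0 + 533.333ms (8/5)
2. 533.333ms @ 8/5 + 266.667ms (4/5)
3. 800.0ms @ 12/5 + 266.667ms (4/5)
4. 1066.667ms @ 16/5 + 1266.667ms (19/5)
5. 2333.333ms @ 7 + 333.333ms (1)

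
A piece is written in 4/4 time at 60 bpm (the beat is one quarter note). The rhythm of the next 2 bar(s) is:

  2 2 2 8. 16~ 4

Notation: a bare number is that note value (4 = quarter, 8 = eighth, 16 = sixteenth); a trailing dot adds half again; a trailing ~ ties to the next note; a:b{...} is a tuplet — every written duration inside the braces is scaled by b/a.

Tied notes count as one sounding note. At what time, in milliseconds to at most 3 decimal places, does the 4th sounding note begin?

1. 0.0ms @ 0 + 2000.0ms (2)
2. 2000.0ms @ 2 + 2000.0ms (2)
3. 4000.0ms @ 4 + 2000.0ms (2)
4. 6000.0ms @ 6 + 750.0ms (3/4)
5. 6750.0ms @ 27/4 + 1250.0ms (5/4)

note 4 onset = 6b = 6000.0ms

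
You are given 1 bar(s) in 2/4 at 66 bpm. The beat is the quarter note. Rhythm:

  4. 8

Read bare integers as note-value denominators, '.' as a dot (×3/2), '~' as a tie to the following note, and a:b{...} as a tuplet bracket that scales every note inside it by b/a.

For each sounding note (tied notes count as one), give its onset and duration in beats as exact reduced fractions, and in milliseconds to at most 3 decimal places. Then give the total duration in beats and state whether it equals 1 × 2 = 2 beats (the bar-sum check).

1) 0.0ms=0b +1363.636ms=3/2b
2) 1363.636ms=3/2b +454.545ms=1/2b
Σ=2b of 2 (66bpm 2/4) — PASS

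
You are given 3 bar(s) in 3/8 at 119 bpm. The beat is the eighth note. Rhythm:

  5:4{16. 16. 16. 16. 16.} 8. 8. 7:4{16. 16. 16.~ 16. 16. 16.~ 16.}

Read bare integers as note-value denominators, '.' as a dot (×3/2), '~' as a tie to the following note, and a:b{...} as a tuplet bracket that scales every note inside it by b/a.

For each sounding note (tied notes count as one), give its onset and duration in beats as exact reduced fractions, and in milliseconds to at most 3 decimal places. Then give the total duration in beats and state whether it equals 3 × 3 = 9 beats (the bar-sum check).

1) 0.0ms=0b +302.521ms=3/5b
2) 302.521ms=3/5b +302.521ms=3/5b
3) 605.042ms=6/5b +302.521ms=3/5b
4) 907.563ms=9/5b +302.521ms=3/5b
5) 1210.084ms=12/5b +302.521ms=3/5b
6) 1512.605ms=3b +756.303ms=3/2b
7) 2268.908ms=9/2b +756.303ms=3/2b
8) 3025.21ms=6b +216.086ms=3/7b
9) 3241.297ms=45/7b +216.086ms=3/7b
10) 3457.383ms=48/7b +432.173ms=6/7b
11) 3889.556ms=54/7b +216.086ms=3/7b
12) 4105.642ms=57/7b +432.173ms=6/7b
Σ=9b of 9 (119bpm 3/8) — PASS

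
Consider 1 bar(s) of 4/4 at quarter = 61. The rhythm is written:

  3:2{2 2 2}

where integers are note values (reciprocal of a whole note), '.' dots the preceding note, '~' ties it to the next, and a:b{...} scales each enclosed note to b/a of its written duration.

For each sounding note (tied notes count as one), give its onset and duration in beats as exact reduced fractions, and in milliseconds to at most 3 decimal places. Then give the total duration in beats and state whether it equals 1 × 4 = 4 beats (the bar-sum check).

1) 0.0ms=0b +1311.475ms=4/3b
2) 1311.475ms=4/3b +1311.475ms=4/3b
3) 2622.951ms=8/3b +1311.475ms=4/3b
Σ=4b of 4 (61bpm 4/4) — PASS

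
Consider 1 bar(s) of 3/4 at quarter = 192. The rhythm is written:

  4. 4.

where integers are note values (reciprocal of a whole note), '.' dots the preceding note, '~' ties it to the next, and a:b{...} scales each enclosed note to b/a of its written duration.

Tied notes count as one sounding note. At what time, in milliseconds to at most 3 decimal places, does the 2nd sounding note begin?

1. 0.0ms @ 0 + 468.75ms (3/2)
2. 468.75ms @ 3/2 + 468.75ms (3/2)

note 2 onset = 3/2b = 468.75ms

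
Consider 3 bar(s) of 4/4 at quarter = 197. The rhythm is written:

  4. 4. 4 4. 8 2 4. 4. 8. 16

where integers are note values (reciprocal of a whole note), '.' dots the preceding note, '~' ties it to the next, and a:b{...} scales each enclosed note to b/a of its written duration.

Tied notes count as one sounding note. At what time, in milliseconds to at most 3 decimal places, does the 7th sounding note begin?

note 7 onset = 8b = 2436.548ms

1. 0.0ms @ 0 + 456.853ms (3/2)
2. 456.853ms @ 3/2 + 456.853ms (3/2)
3. 913.706ms @ 3 + 304.569ms (1)
4. 1218.274ms @ 4 + 456.853ms (3/2)
5. 1675.127ms @ 11/2 + 152.284ms (1/2)
6. 1827.411ms @ 6 + 609.137ms (2)
7. 2436.548ms @ 8 + 456.853ms (3/2)
8. 2893.401ms @ 19/2 + 456.853ms (3/2)
9. 3350.254ms @ 11 + 228.426ms (3/4)
10. 3578.68ms @ 47/4 + 76.142ms (1/4)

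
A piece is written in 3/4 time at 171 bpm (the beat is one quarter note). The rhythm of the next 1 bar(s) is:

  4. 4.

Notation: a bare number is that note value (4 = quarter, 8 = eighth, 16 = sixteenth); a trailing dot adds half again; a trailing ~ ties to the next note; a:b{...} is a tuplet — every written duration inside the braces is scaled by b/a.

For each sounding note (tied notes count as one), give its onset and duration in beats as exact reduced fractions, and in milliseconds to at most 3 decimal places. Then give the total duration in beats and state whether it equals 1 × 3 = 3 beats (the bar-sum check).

1) 0.0ms=0b +526.316ms=3/2b
2) 526.316ms=3/2b +526.316ms=3/2b
Σ=3b of 3 (171bpm 3/4) — PASS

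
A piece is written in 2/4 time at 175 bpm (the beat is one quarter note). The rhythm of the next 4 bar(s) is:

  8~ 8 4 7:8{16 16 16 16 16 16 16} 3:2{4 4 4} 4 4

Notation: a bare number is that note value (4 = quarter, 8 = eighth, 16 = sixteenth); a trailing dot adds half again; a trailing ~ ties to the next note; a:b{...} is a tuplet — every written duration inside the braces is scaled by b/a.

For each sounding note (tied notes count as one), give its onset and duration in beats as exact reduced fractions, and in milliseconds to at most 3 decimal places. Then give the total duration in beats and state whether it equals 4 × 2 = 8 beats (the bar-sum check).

1) 0.0ms=0b +342.857ms=1b
2) 342.857ms=1b +342.857ms=1b
3) 685.714ms=2b +97.959ms=2/7b
4) 783.673ms=16/7b +97.959ms=2/7b
5) 881.633ms=18/7b +97.959ms=2/7b
6) 979.592ms=20/7b +97.959ms=2/7b
7) 1077.551ms=22/7b +97.959ms=2/7b
8) 1175.51ms=24/7b +97.959ms=2/7b
9) 1273.469ms=26/7b +97.959ms=2/7b
10) 1371.429ms=4b +228.571ms=2/3b
11) 1600.0ms=14/3b +228.571ms=2/3b
12) 1828.571ms=16/3b +228.571ms=2/3b
13) 2057.143ms=6b +342.857ms=1b
14) 2400.0ms=7b +342.857ms=1b
Σ=8b of 8 (175bpm 2/4) — PASS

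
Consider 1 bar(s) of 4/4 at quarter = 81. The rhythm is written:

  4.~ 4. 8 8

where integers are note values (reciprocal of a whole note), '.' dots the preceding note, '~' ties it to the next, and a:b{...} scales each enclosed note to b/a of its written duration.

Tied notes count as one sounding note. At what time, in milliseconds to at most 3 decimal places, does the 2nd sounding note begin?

note 2 onset = 3b = 2222.222ms

1. 0.0ms @ 0 + 2222.222ms (3)
2. 2222.222ms @ 3 + 370.37ms (1/2)
3. 2592.593ms @ 7/2 + 370.37ms (1/2)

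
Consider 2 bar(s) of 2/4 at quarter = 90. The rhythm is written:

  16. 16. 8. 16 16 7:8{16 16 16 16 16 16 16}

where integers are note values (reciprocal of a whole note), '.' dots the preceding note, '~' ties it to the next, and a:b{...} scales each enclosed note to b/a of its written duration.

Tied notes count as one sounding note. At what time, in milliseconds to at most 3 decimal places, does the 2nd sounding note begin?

1. 0.0ms @ 0 + 250.0ms (3/8)
2. 250.0ms @ 3/8 + 250.0ms (3/8)
3. 500.0ms @ 3/4 + 500.0ms (3/4)
4. 1000.0ms @ 3/2 + 166.667ms (1/4)
5. 1166.667ms @ 7/4 + 166.667ms (1/4)
6. 1333.333ms @ 2 + 190.476ms (2/7)
7. 1523.81ms @ 16/7 + 190.476ms (2/7)
8. 1714.286ms @ 18/7 + 190.476ms (2/7)
9. 1904.762ms @ 20/7 + 190.476ms (2/7)
10. 2095.238ms @ 22/7 + 190.476ms (2/7)
11. 2285.714ms @ 24/7 + 190.476ms (2/7)
12. 2476.19ms @ 26/7 + 190.476ms (2/7)

note 2 onset = 3/8b = 250.0ms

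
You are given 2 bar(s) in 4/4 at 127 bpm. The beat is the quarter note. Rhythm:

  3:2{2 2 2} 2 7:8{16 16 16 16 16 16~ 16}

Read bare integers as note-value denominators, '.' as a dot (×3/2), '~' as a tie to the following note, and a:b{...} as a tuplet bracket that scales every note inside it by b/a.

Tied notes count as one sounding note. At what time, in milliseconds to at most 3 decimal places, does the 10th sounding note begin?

1. 0.0ms @ 0 + 629.921ms (4/3)
2. 629.921ms @ 4/3 + 629.921ms (4/3)
3. 1259.843ms @ 8/3 + 629.921ms (4/3)
4. 1889.764ms @ 4 + 944.882ms (2)
5. 2834.646ms @ 6 + 134.983ms (2/7)
6. 2969.629ms @ 44/7 + 134.983ms (2/7)
7. 3104.612ms @ 46/7 + 134.983ms (2/7)
8. 3239.595ms @ 48/7 + 134.983ms (2/7)
9. 3374.578ms @ 50/7 + 134.983ms (2/7)
10. 3509.561ms @ 52/7 + 269.966ms (4/7)

note 10 onset = 52/7b = 3509.561ms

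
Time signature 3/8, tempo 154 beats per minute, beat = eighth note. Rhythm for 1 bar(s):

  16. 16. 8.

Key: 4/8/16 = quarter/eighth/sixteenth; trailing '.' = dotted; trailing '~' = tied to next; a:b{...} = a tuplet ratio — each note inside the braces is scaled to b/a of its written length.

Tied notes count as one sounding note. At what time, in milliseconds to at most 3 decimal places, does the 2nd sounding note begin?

1. 0.0ms @ 0 + 292.208ms (3/4)
2. 292.208ms @ 3/4 + 292.208ms (3/4)
3. 584.416ms @ 3/2 + 584.416ms (3/2)

note 2 onset = 3/4b = 292.208ms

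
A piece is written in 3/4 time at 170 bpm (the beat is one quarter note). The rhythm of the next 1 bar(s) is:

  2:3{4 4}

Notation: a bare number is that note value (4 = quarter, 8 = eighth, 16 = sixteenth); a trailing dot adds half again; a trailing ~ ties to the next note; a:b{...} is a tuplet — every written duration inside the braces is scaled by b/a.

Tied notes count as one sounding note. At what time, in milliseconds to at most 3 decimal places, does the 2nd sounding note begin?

1. 0.0ms @ 0 + 529.412ms (3/2)
2. 529.412ms @ 3/2 + 529.412ms (3/2)

note 2 onset = 3/2b = 529.412ms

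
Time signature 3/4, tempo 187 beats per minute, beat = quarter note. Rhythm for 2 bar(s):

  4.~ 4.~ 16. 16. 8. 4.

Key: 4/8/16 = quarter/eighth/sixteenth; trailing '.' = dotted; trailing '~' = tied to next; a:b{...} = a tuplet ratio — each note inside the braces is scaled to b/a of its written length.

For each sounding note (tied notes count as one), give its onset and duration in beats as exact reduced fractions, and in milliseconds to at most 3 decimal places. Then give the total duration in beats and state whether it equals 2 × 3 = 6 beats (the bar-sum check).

1) 0.0ms=0b +1082.888ms=27/8b
2) 1082.888ms=27/8b +120.321ms=3/8b
3) 1203.209ms=15/4b +240.642ms=3/4b
4) 1443.85ms=9/2b +481.283ms=3/2b
Σ=6b of 6 (187bpm 3/4) — PASS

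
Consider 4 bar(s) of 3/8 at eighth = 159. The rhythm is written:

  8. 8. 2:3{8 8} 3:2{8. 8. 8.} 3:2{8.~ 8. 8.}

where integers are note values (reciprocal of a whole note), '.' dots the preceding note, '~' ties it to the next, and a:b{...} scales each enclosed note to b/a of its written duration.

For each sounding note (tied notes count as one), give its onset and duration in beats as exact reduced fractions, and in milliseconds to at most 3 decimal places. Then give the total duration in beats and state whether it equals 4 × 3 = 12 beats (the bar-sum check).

1) 0.0ms=0b +566.038ms=3/2b
2) 566.038ms=3/2b +566.038ms=3/2b
3) 1132.075ms=3b +566.038ms=3/2b
4) 1698.113ms=9/2b +566.038ms=3/2b
5) 2264.151ms=6b +377.358ms=1b
6) 2641.509ms=7b +377.358ms=1b
7) 3018.868ms=8b +377.358ms=1b
8) 3396.226ms=9b +754.717ms=2b
9) 4150.943ms=11b +377.358ms=1b
Σ=12b of 12 (159bpm 3/8) — PASS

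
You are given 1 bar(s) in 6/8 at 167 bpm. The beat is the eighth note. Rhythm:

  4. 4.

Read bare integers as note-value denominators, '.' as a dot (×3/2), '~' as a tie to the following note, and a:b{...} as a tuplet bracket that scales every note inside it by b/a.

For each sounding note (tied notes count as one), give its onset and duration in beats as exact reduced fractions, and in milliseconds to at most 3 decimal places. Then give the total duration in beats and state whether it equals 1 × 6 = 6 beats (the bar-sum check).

1) 0.0ms=0b +1077.844ms=3b
2) 1077.844ms=3b +1077.844ms=3b
Σ=6b of 6 (167bpm 6/8) — PASS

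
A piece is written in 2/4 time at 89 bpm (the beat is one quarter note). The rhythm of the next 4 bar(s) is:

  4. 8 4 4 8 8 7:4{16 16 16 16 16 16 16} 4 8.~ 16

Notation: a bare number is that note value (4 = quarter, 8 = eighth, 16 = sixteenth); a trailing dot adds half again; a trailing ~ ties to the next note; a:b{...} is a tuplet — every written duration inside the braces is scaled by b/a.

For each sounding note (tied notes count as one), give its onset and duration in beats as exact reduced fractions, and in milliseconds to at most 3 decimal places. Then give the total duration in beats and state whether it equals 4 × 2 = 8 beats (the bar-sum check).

1) 0.0ms=0b +1011.236ms=3/2b
2) 1011.236ms=3/2b +337.079ms=1/2b
3) 1348.315ms=2b +674.157ms=1b
4) 2022.472ms=3b +674.157ms=1b
5) 2696.629ms=4b +337.079ms=1/2b
6) 3033.708ms=9/2b +337.079ms=1/2b
7) 3370.787ms=5b +96.308ms=1/7b
8) 3467.095ms=36/7b +96.308ms=1/7b
9) 3563.403ms=37/7b +96.308ms=1/7b
10) 3659.711ms=38/7b +96.308ms=1/7b
11) 3756.019ms=39/7b +96.308ms=1/7b
12) 3852.327ms=40/7b +96.308ms=1/7b
13) 3948.636ms=41/7b +96.308ms=1/7b
14) 4044.944ms=6b +674.157ms=1b
15) 4719.101ms=7b +674.157ms=1b
Σ=8b of 8 (89bpm 2/4) — PASS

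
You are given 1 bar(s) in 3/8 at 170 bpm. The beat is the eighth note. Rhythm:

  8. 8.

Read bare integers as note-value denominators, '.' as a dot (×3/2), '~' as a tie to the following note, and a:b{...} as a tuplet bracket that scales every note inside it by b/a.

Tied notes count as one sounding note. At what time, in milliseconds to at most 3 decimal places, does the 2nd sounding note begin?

note 2 onset = 3/2b = 529.412ms

1. 0.0ms @ 0 + 529.412ms (3/2)
2. 529.412ms @ 3/2 + 529.412ms (3/2)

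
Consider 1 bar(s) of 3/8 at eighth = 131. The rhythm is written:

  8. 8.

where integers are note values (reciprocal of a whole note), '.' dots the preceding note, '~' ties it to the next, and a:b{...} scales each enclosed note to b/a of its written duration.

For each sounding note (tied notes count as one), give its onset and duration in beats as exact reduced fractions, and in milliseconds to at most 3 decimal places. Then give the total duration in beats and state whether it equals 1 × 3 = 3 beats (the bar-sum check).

1) 0.0ms=0b +687.023ms=3/2b
2) 687.023ms=3/2b +687.023ms=3/2b
Σ=3b of 3 (131bpm 3/8) — PASS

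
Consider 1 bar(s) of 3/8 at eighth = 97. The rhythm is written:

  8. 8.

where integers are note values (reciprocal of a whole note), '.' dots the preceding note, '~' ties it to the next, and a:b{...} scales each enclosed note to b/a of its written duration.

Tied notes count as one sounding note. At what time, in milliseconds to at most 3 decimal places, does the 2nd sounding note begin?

1. 0.0ms @ 0 + 927.835ms (3/2)
2. 927.835ms @ 3/2 + 927.835ms (3/2)

note 2 onset = 3/2b = 927.835ms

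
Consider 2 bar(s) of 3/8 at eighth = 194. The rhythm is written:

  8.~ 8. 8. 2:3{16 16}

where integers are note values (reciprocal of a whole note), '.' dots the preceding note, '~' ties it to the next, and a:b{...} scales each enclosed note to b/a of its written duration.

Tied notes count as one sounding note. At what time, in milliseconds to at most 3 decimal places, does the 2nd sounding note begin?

1. 0.0ms @ 0 + 927.835ms (3)
2. 927.835ms @ 3 + 463.918ms (3/2)
3. 1391.753ms @ 9/2 + 231.959ms (3/4)
4. 1623.711ms @ 21/4 + 231.959ms (3/4)

note 2 onset = 3b = 927.835ms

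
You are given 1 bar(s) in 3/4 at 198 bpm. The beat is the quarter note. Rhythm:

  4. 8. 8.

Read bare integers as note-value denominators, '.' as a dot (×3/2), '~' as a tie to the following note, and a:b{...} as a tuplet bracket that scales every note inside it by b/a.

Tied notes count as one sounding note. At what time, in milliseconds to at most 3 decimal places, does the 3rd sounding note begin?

1. 0.0ms @ 0 + 454.545ms (3/2)
2. 454.545ms @ 3/2 + 227.273ms (3/4)
3. 681.818ms @ 9/4 + 227.273ms (3/4)

note 3 onset = 9/4b = 681.818ms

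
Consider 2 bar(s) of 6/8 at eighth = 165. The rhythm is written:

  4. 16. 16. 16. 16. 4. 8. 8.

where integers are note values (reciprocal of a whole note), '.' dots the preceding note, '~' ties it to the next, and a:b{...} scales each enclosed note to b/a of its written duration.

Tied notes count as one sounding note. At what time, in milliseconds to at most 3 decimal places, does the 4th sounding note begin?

1. 0.0ms @ 0 + 1090.909ms (3)
2. 1090.909ms @ 3 + 272.727ms (3/4)
3. 1363.636ms @ 15/4 + 272.727ms (3/4)
4. 1636.364ms @ 9/2 + 272.727ms (3/4)
5. 1909.091ms @ 21/4 + 272.727ms (3/4)
6. 2181.818ms @ 6 + 1090.909ms (3)
7. 3272.727ms @ 9 + 545.455ms (3/2)
8. 3818.182ms @ 21/2 + 545.455ms (3/2)

note 4 onset = 9/2b = 1636.364ms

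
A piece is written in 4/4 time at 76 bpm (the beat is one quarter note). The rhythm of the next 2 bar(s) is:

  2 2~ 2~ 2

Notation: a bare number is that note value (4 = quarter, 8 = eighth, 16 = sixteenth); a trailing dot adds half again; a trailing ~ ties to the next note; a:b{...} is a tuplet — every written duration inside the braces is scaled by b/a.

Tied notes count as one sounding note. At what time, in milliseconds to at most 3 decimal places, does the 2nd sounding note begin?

note 2 onset = 2b = 1578.947ms

1. 0.0ms @ 0 + 1578.947ms (2)
2. 1578.947ms @ 2 + 4736.842ms (6)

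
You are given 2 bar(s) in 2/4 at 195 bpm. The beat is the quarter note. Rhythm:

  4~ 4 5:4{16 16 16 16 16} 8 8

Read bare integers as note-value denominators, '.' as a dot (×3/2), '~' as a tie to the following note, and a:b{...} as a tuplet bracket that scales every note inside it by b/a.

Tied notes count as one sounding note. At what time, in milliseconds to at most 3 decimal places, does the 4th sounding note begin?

1. 0.0ms @ 0 + 615.385ms (2)
2. 615.385ms @ 2 + 61.538ms (1/5)
3. 676.923ms @ 11/5 + 61.538ms (1/5)
4. 738.462ms @ 12/5 + 61.538ms (1/5)
5. 800.0ms @ 13/5 + 61.538ms (1/5)
6. 861.538ms @ 14/5 + 61.538ms (1/5)
7. 923.077ms @ 3 + 153.846ms (1/2)
8. 1076.923ms @ 7/2 + 153.846ms (1/2)

note 4 onset = 12/5b = 738.462ms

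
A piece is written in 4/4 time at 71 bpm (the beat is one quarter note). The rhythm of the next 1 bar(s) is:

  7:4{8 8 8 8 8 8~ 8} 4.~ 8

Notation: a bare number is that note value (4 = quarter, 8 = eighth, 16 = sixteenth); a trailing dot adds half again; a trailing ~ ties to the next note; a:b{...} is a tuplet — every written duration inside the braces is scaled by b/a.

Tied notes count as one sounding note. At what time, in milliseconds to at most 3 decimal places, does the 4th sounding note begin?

1. 0.0ms @ 0 + 241.449ms (2/7)
2. 241.449ms @ 2/7 + 241.449ms (2/7)
3. 482.897ms @ 4/7 + 241.449ms (2/7)
4. 724.346ms @ 6/7 + 241.449ms (2/7)
5. 965.795ms @ 8/7 + 241.449ms (2/7)
6. 1207.243ms @ 10/7 + 482.897ms (4/7)
7. 1690.141ms @ 2 + 1690.141ms (2)

note 4 onset = 6/7b = 724.346ms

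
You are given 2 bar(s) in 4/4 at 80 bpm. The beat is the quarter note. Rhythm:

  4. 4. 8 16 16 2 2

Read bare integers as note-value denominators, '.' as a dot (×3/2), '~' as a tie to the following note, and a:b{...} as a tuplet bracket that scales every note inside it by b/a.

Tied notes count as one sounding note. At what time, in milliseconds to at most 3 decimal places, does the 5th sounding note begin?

note 5 onset = 15/4b = 2812.5ms

1. 0.0ms @ 0 + 1125.0ms (3/2)
2. 1125.0ms @ 3/2 + 1125.0ms (3/2)
3. 2250.0ms @ 3 + 375.0ms (1/2)
4. 2625.0ms @ 7/2 + 187.5ms (1/4)
5. 2812.5ms @ 15/4 + 187.5ms (1/4)
6. 3000.0ms @ 4 + 1500.0ms (2)
7. 4500.0ms @ 6 + 1500.0ms (2)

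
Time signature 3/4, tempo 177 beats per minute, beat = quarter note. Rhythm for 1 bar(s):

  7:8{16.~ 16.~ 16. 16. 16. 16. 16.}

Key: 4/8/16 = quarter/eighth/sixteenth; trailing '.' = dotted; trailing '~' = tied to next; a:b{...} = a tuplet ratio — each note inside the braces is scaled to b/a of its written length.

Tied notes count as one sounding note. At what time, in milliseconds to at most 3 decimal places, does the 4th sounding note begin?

1. 0.0ms @ 0 + 435.835ms (9/7)
2. 435.835ms @ 9/7 + 145.278ms (3/7)
3. 581.114ms @ 12/7 + 145.278ms (3/7)
4. 726.392ms @ 15/7 + 145.278ms (3/7)
5. 871.671ms @ 18/7 + 145.278ms (3/7)

note 4 onset = 15/7b = 726.392ms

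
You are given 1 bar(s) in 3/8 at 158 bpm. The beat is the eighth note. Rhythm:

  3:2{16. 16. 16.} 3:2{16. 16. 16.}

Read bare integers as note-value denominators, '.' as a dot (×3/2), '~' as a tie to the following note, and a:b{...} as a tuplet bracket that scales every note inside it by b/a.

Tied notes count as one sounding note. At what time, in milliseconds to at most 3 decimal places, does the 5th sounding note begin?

1. 0.0ms @ 0 + 189.873ms (1/2)
2. 189.873ms @ 1/2 + 189.873ms (1/2)
3. 379.747ms @ 1 + 189.873ms (1/2)
4. 569.62ms @ 3/2 + 189.873ms (1/2)
5. 759.494ms @ 2 + 189.873ms (1/2)
6. 949.367ms @ 5/2 + 189.873ms (1/2)

note 5 onset = 2b = 759.494ms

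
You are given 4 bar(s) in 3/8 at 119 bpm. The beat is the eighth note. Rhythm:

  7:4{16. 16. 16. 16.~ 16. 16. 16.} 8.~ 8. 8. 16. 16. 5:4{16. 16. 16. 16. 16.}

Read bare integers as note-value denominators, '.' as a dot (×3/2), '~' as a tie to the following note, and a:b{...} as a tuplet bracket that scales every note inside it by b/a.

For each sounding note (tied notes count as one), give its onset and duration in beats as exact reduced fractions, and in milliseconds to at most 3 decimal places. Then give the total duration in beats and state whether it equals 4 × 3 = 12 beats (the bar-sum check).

1) 0.0ms=0b +216.086ms=3/7b
2) 216.086ms=3/7b +216.086ms=3/7b
3) 432.173ms=6/7b +216.086ms=3/7b
4) 648.259ms=9/7b +432.173ms=6/7b
5) 1080.432ms=15/7b +216.086ms=3/7b
6) 1296.519ms=18/7b +216.086ms=3/7b
7) 1512.605ms=3b +1512.605ms=3b
8) 3025.21ms=6b +756.303ms=3/2b
9) 3781.513ms=15/2b +378.151ms=3/4b
10) 4159.664ms=33/4b +378.151ms=3/4b
11) 4537.815ms=9b +302.521ms=3/5b
12) 4840.336ms=48/5b +302.521ms=3/5b
13) 5142.857ms=51/5b +302.521ms=3/5b
14) 5445.378ms=54/5b +302.521ms=3/5b
15) 5747.899ms=57/5b +302.521ms=3/5b
Σ=12b of 12 (119bpm 3/8) — PASS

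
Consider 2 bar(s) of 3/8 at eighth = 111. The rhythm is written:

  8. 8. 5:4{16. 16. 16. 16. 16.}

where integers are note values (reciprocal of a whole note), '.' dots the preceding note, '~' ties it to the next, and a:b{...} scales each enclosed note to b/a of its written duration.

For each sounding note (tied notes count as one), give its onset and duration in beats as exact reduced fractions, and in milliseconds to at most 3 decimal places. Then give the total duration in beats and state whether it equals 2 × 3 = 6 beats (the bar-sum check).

1) 0.0ms=0b +810.811ms=3/2b
2) 810.811ms=3/2b +810.811ms=3/2b
3) 1621.622ms=3b +324.324ms=3/5b
4) 1945.946ms=18/5b +324.324ms=3/5b
5) 2270.27ms=21/5b +324.324ms=3/5b
6) 2594.595ms=24/5b +324.324ms=3/5b
7) 2918.919ms=27/5b +324.324ms=3/5b
Σ=6b of 6 (111bpm 3/8) — PASS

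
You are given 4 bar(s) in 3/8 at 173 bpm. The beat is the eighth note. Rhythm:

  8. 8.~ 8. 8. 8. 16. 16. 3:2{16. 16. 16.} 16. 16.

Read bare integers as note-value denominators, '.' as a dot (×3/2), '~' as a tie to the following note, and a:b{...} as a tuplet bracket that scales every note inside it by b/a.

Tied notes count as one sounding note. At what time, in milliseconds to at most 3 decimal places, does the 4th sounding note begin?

note 4 onset = 6b = 2080.925ms

1. 0.0ms @ 0 + 520.231ms (3/2)
2. 520.231ms @ 3/2 + 1040.462ms (3)
3. 1560.694ms @ 9/2 + 520.231ms (3/2)
4. 2080.925ms @ 6 + 520.231ms (3/2)
5. 2601.156ms @ 15/2 + 260.116ms (3/4)
6. 2861.272ms @ 33/4 + 260.116ms (3/4)
7. 3121.387ms @ 9 + 173.41ms (1/2)
8. 3294.798ms @ 19/2 + 173.41ms (1/2)
9. 3468.208ms @ 10 + 173.41ms (1/2)
10. 3641.618ms @ 21/2 + 260.116ms (3/4)
11. 3901.734ms @ 45/4 + 260.116ms (3/4)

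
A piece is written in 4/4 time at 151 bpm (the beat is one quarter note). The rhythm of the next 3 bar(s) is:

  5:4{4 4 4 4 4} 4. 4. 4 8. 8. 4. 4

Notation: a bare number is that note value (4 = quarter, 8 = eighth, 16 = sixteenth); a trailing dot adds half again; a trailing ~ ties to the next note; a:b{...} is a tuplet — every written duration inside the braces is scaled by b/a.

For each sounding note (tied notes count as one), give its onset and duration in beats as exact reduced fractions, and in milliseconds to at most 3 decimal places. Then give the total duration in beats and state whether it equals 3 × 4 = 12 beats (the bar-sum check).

1) 0.0ms=0b +317.881ms=4/5b
2) 317.881ms=4/5b +317.881ms=4/5b
3) 635.762ms=8/5b +317.881ms=4/5b
4) 953.642ms=12/5b +317.881ms=4/5b
5) 1271.523ms=16/5b +317.881ms=4/5b
6) 1589.404ms=4b +596.026ms=3/2b
7) 2185.43ms=11/2b +596.026ms=3/2b
8) 2781.457ms=7b +397.351ms=1b
9) 3178.808ms=8b +298.013ms=3/4b
10) 3476.821ms=35/4b +298.013ms=3/4b
11) 3774.834ms=19/2b +596.026ms=3/2b
12) 4370.861ms=11b +397.351ms=1b
Σ=12b of 12 (151bpm 4/4) — PASS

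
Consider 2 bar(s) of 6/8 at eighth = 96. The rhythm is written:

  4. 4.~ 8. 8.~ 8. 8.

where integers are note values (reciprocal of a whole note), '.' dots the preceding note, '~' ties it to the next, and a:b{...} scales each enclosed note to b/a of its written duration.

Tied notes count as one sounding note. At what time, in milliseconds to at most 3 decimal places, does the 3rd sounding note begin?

1. 0.0ms @ 0 + 1875.0ms (3)
2. 1875.0ms @ 3 + 2812.5ms (9/2)
3. 4687.5ms @ 15/2 + 1875.0ms (3)
4. 6562.5ms @ 21/2 + 937.5ms (3/2)

note 3 onset = 15/2b = 4687.5ms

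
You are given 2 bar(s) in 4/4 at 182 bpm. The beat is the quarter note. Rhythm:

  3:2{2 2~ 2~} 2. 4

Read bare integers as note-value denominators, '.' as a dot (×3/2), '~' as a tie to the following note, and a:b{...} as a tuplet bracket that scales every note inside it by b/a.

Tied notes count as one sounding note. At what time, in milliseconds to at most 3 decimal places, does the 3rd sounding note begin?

1. 0.0ms @ 0 + 439.56ms (4/3)
2. 439.56ms @ 4/3 + 1868.132ms (17/3)
3. 2307.692ms @ 7 + 329.67ms (1)

note 3 onset = 7b = 2307.692ms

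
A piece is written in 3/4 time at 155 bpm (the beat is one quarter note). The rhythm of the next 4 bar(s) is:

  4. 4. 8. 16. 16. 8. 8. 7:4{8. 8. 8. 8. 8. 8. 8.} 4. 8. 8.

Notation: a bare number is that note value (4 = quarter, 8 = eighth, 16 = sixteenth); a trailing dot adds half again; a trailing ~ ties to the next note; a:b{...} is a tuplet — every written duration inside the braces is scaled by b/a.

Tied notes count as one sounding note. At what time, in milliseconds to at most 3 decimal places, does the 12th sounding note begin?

1. 0.0ms @ 0 + 580.645ms (3/2)
2. 580.645ms @ 3/2 + 580.645ms (3/2)
3. 1161.29ms @ 3 + 290.323ms (3/4)
4. 1451.613ms @ 15/4 + 145.161ms (3/8)
5. 1596.774ms @ 33/8 + 145.161ms (3/8)
6. 1741.935ms @ 9/2 + 290.323ms (3/4)
7. 2032.258ms @ 21/4 + 290.323ms (3/4)
8. 2322.581ms @ 6 + 165.899ms (3/7)
9. 2488.479ms @ 45/7 + 165.899ms (3/7)
10. 2654.378ms @ 48/7 + 165.899ms (3/7)
11. 2820.276ms @ 51/7 + 165.899ms (3/7)
12. 2986.175ms @ 54/7 + 165.899ms (3/7)
13. 3152.074ms @ 57/7 + 165.899ms (3/7)
14. 3317.972ms @ 60/7 + 165.899ms (3/7)
15. 3483.871ms @ 9 + 580.645ms (3/2)
16. 4064.516ms @ 21/2 + 290.323ms (3/4)
17. 4354.839ms @ 45/4 + 290.323ms (3/4)

note 12 onset = 54/7b = 2986.175ms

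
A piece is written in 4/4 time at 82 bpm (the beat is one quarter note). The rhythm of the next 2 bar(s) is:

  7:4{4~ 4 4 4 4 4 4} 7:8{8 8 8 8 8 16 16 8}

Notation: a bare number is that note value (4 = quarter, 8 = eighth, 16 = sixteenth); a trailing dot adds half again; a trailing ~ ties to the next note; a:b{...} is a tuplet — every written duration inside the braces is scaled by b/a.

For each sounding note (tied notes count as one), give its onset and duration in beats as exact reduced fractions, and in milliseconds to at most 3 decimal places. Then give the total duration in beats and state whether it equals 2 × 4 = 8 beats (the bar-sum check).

1) 0.0ms=0b +836.237ms=8/7b
2) 836.237ms=8/7b +418.118ms=4/7b
3) 1254.355ms=12/7b +418.118ms=4/7b
4) 1672.474ms=16/7b +418.118ms=4/7b
5) 2090.592ms=20/7b +418.118ms=4/7b
6) 2508.711ms=24/7b +418.118ms=4/7b
7) 2926.829ms=4b +418.118ms=4/7b
8) 3344.948ms=32/7b +418.118ms=4/7b
9) 3763.066ms=36/7b +418.118ms=4/7b
10) 4181.185ms=40/7b +418.118ms=4/7b
11) 4599.303ms=44/7b +418.118ms=4/7b
12) 5017.422ms=48/7b +209.059ms=2/7b
13) 5226.481ms=50/7b +209.059ms=2/7b
14) 5435.54ms=52/7b +418.118ms=4/7b
Σ=8b of 8 (82bpm 4/4) — PASS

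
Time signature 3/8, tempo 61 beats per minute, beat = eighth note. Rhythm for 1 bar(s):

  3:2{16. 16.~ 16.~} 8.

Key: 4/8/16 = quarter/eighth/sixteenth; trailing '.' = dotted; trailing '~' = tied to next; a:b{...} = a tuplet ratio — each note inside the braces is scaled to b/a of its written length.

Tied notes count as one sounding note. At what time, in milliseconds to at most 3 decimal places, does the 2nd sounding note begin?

note 2 onset = 1/2b = 491.803ms

1. 0.0ms @ 0 + 491.803ms (1/2)
2. 491.803ms @ 1/2 + 2459.016ms (5/2)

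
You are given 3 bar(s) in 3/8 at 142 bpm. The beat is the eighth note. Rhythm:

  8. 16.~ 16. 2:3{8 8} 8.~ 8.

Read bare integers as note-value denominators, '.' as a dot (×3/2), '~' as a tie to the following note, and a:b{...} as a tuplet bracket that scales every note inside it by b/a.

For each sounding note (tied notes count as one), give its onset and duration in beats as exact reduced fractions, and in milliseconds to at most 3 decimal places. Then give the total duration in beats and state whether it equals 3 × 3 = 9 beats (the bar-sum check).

1) 0.0ms=0b +633.803ms=3/2b
2) 633.803ms=3/2b +633.803ms=3/2b
3) 1267.606ms=3b +633.803ms=3/2b
4) 1901.408ms=9/2b +633.803ms=3/2b
5) 2535.211ms=6b +1267.606ms=3b
Σ=9b of 9 (142bpm 3/8) — PASS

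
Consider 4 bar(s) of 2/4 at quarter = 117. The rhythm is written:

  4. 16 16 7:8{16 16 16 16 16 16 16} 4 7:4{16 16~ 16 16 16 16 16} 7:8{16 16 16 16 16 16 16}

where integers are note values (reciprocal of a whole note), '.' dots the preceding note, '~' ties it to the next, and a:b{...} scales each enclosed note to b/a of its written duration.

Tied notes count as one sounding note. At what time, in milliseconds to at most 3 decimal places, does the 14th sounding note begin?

1. 0.0ms @ 0 + 769.231ms (3/2)
2. 769.231ms @ 3/2 + 128.205ms (1/4)
3. 897.436ms @ 7/4 + 128.205ms (1/4)
4. 1025.641ms @ 2 + 146.52ms (2/7)
5. 1172.161ms @ 16/7 + 146.52ms (2/7)
6. 1318.681ms @ 18/7 + 146.52ms (2/7)
7. 1465.201ms @ 20/7 + 146.52ms (2/7)
8. 1611.722ms @ 22/7 + 146.52ms (2/7)
9. 1758.242ms @ 24/7 + 146.52ms (2/7)
10. 1904.762ms @ 26/7 + 146.52ms (2/7)
11. 2051.282ms @ 4 + 512.821ms (1)
12. 2564.103ms @ 5 + 73.26ms (1/7)
13. 2637.363ms @ 36/7 + 146.52ms (2/7)
14. 2783.883ms @ 38/7 + 73.26ms (1/7)
15. 2857.143ms @ 39/7 + 73.26ms (1/7)
16. 2930.403ms @ 40/7 + 73.26ms (1/7)
17. 3003.663ms @ 41/7 + 73.26ms (1/7)
18. 3076.923ms @ 6 + 146.52ms (2/7)
19. 3223.443ms @ 44/7 + 146.52ms (2/7)
20. 3369.963ms @ 46/7 + 146.52ms (2/7)
21. 3516.484ms @ 48/7 + 146.52ms (2/7)
22. 3663.004ms @ 50/7 + 146.52ms (2/7)
23. 3809.524ms @ 52/7 + 146.52ms (2/7)
24. 3956.044ms @ 54/7 + 146.52ms (2/7)

note 14 onset = 38/7b = 2783.883ms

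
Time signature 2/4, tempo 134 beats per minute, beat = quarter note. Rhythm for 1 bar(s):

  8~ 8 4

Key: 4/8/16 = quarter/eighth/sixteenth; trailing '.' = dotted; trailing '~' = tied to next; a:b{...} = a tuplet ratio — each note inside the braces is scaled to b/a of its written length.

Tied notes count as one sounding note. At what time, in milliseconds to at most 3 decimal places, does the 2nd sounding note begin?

1. 0.0ms @ 0 + 447.761ms (1)
2. 447.761ms @ 1 + 447.761ms (1)

note 2 onset = 1b = 447.761ms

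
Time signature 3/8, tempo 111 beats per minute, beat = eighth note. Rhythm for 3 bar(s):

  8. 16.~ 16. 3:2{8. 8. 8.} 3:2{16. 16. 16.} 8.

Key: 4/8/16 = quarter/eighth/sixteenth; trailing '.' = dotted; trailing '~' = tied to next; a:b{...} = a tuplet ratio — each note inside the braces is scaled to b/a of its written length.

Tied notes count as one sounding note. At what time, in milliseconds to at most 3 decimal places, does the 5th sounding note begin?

1. 0.0ms @ 0 + 810.811ms (3/2)
2. 810.811ms @ 3/2 + 810.811ms (3/2)
3. 1621.622ms @ 3 + 540.541ms (1)
4. 2162.162ms @ 4 + 540.541ms (1)
5. 2702.703ms @ 5 + 540.541ms (1)
6. 3243.243ms @ 6 + 270.27ms (1/2)
7. 3513.514ms @ 13/2 + 270.27ms (1/2)
8. 3783.784ms @ 7 + 270.27ms (1/2)
9. 4054.054ms @ 15/2 + 810.811ms (3/2)

note 5 onset = 5b = 2702.703ms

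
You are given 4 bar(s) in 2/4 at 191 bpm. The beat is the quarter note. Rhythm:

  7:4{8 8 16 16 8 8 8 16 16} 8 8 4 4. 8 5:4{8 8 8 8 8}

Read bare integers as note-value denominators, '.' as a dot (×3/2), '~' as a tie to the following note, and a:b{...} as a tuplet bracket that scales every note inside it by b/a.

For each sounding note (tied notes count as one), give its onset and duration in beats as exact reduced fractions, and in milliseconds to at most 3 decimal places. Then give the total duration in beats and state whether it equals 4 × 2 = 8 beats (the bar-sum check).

1) 0.0ms=0b +89.753ms=2/7b
2) 89.753ms=2/7b +89.753ms=2/7b
3) 179.506ms=4/7b +44.877ms=1/7b
4) 224.383ms=5/7b +44.877ms=1/7b
5) 269.26ms=6/7b +89.753ms=2/7b
6) 359.013ms=8/7b +89.753ms=2/7b
7) 448.766ms=10/7b +89.753ms=2/7b
8) 538.519ms=12/7b +44.877ms=1/7b
9) 583.396ms=13/7b +44.877ms=1/7b
10) 628.272ms=2b +157.068ms=1/2b
11) 785.34ms=5/2b +157.068ms=1/2b
12) 942.408ms=3b +314.136ms=1b
13) 1256.545ms=4b +471.204ms=3/2b
14) 1727.749ms=11/2b +157.068ms=1/2b
15) 1884.817ms=6b +125.654ms=2/5b
16) 2010.471ms=32/5b +125.654ms=2/5b
17) 2136.126ms=34/5b +125.654ms=2/5b
18) 2261.78ms=36/5b +125.654ms=2/5b
19) 2387.435ms=38/5b +125.654ms=2/5b
Σ=8b of 8 (191bpm 2/4) — PASS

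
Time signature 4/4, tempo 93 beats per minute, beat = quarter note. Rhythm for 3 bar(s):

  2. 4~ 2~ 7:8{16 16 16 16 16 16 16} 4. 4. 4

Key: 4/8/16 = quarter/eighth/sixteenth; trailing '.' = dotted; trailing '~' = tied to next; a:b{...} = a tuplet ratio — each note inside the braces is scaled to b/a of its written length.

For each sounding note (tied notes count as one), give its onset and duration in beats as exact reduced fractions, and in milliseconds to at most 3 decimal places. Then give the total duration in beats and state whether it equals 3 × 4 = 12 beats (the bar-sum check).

1) 0.0ms=0b +1935.484ms=3b
2) 1935.484ms=3b +2119.816ms=23/7b
3) 4055.3ms=44/7b +184.332ms=2/7b
4) 4239.631ms=46/7b +184.332ms=2/7b
5) 4423.963ms=48/7b +184.332ms=2/7b
6) 4608.295ms=50/7b +184.332ms=2/7b
7) 4792.627ms=52/7b +184.332ms=2/7b
8) 4976.959ms=54/7b +184.332ms=2/7b
9) 5161.29ms=8b +967.742ms=3/2b
10) 6129.032ms=19/2b +967.742ms=3/2b
11) 7096.774ms=11b +645.161ms=1b
Σ=12b of 12 (93bpm 4/4) — PASS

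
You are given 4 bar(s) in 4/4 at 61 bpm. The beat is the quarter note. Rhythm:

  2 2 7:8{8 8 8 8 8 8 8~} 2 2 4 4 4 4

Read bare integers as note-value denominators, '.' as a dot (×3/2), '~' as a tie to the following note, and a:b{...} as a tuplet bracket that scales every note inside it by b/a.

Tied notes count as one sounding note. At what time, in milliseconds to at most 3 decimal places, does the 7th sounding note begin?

1. 0.0ms @ 0 + 1967.213ms (2)
2. 1967.213ms @ 2 + 1967.213ms (2)
3. 3934.426ms @ 4 + 562.061ms (4/7)
4. 4496.487ms @ 32/7 + 562.061ms (4/7)
5. 5058.548ms @ 36/7 + 562.061ms (4/7)
6. 5620.609ms @ 40/7 + 562.061ms (4/7)
7. 6182.67ms @ 44/7 + 562.061ms (4/7)
8. 6744.731ms @ 48/7 + 562.061ms (4/7)
9. 7306.792ms @ 52/7 + 2529.274ms (18/7)
10. 9836.066ms @ 10 + 1967.213ms (2)
11. 11803.279ms @ 12 + 983.607ms (1)
12. 12786.885ms @ 13 + 983.607ms (1)
13. 13770.492ms @ 14 + 983.607ms (1)
14. 14754.098ms @ 15 + 983.607ms (1)

note 7 onset = 44/7b = 6182.67ms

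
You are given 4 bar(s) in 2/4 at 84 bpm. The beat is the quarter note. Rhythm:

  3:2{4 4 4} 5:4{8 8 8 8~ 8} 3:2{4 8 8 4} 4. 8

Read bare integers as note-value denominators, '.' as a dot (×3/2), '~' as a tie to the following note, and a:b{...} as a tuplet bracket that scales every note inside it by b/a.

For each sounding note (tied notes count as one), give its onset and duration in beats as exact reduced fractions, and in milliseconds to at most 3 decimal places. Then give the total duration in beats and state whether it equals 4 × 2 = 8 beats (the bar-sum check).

1) 0.0ms=0b +476.19ms=2/3b
2) 476.19ms=2/3b +476.19ms=2/3b
3) 952.381ms=4/3b +476.19ms=2/3b
4) 1428.571ms=2b +285.714ms=2/5b
5) 1714.286ms=12/5b +285.714ms=2/5b
6) 2000.0ms=14/5b +285.714ms=2/5b
7) 2285.714ms=16/5b +571.429ms=4/5b
8) 2857.143ms=4b +476.19ms=2/3b
9) 3333.333ms=14/3b +238.095ms=1/3b
10) 3571.429ms=5b +238.095ms=1/3b
11) 3809.524ms=16/3b +476.19ms=2/3b
12) 4285.714ms=6b +1071.429ms=3/2b
13) 5357.143ms=15/2b +357.143ms=1/2b
Σ=8b of 8 (84bpm 2/4) — PASS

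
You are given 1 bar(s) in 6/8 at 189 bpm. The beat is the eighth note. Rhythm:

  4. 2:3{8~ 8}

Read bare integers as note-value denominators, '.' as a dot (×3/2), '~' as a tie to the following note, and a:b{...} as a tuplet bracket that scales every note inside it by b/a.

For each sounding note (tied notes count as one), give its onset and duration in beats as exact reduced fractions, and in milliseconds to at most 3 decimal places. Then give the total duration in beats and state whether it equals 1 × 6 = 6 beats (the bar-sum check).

1) 0.0ms=0b +952.381ms=3b
2) 952.381ms=3b +952.381ms=3b
Σ=6b of 6 (189bpm 6/8) — PASS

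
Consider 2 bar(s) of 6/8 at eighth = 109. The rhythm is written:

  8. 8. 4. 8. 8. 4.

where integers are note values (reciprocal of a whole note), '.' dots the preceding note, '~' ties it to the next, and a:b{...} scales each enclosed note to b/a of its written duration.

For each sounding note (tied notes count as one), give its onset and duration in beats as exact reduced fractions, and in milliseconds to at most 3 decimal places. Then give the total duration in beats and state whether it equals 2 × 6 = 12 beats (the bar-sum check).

1) 0.0ms=0b +825.688ms=3/2b
2) 825.688ms=3/2b +825.688ms=3/2b
3) 1651.376ms=3b +1651.376ms=3b
4) 3302.752ms=6b +825.688ms=3/2b
5) 4128.44ms=15/2b +825.688ms=3/2b
6) 4954.128ms=9b +1651.376ms=3b
Σ=12b of 12 (109bpm 6/8) — PASS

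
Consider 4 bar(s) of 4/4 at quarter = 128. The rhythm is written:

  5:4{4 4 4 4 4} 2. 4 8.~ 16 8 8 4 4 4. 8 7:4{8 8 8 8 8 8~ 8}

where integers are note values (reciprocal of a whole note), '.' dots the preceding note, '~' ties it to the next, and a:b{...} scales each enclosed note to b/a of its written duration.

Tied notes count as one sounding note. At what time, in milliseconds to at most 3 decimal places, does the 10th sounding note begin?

1. 0.0ms @ 0 + 375.0ms (4/5)
2. 375.0ms @ 4/5 + 375.0ms (4/5)
3. 750.0ms @ 8/5 + 375.0ms (4/5)
4. 1125.0ms @ 12/5 + 375.0ms (4/5)
5. 1500.0ms @ 16/5 + 375.0ms (4/5)
6. 1875.0ms @ 4 + 1406.25ms (3)
7. 3281.25ms @ 7 + 468.75ms (1)
8. 3750.0ms @ 8 + 468.75ms (1)
9. 4218.75ms @ 9 + 234.375ms (1/2)
10. 4453.125ms @ 19/2 + 234.375ms (1/2)
11. 4687.5ms @ 10 + 468.75ms (1)
12. 5156.25ms @ 11 + 468.75ms (1)
13. 5625.0ms @ 12 + 703.125ms (3/2)
14. 6328.125ms @ 27/2 + 234.375ms (1/2)
15. 6562.5ms @ 14 + 133.929ms (2/7)
16. 6696.429ms @ 100/7 + 133.929ms (2/7)
17. 6830.357ms @ 102/7 + 133.929ms (2/7)
18. 6964.286ms @ 104/7 + 133.929ms (2/7)
19. 7098.214ms @ 106/7 + 133.929ms (2/7)
20. 7232.143ms @ 108/7 + 267.857ms (4/7)

note 10 onset = 19/2b = 4453.125ms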